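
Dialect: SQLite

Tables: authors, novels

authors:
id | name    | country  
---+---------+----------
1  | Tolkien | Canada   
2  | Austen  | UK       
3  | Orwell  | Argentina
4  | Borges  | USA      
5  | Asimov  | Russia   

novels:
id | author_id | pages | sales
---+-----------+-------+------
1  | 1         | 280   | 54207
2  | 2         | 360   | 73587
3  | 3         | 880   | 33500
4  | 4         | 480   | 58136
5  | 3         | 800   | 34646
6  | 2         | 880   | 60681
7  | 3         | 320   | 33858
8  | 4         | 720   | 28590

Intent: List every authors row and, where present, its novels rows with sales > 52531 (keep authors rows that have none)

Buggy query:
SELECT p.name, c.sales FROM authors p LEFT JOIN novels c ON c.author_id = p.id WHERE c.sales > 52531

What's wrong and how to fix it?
Bug: A WHERE condition on the right-hand table after LEFT JOIN drops unmatched parents

Fix: Put 'c.sales > 52531' in the JOIN's ON clause instead of WHERE

Corrected query:
SELECT p.name, c.sales FROM authors p LEFT JOIN novels c ON c.author_id = p.id AND c.sales > 52531

Result:
name    | sales
--------+------
Tolkien | 54207
Austen  | 60681
Austen  | 73587
Orwell  | NULL 
Borges  | 58136
Asimov  | NULL 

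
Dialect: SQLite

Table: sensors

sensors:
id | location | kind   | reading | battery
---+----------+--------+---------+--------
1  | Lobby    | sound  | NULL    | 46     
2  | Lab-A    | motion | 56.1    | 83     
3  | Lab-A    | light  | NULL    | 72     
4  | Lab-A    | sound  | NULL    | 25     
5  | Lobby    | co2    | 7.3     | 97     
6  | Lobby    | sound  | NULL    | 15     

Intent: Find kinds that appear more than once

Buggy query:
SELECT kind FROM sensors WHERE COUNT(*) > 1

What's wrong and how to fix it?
Bug: WHERE can't reference COUNT(*); aggregates are computed after WHERE

Fix: GROUP BY kind, then filter groups with HAVING COUNT(*) > 1

Corrected query:
SELECT kind FROM sensors GROUP BY kind HAVING COUNT(*) > 1

Result:
kind 
-----
sound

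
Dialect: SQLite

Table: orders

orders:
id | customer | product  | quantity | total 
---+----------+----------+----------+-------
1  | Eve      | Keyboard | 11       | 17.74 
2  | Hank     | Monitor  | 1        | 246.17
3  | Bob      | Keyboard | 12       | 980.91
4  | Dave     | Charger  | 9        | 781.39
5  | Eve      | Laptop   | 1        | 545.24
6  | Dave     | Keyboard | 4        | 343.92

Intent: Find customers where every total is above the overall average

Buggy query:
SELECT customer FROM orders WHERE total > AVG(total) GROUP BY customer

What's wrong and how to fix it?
Bug: WHERE evaluates per row before aggregation, so AVG() is unavailable

Fix: Use a subquery for AVG and a HAVING MIN(...) filter so the condition holds for every row in the group

Corrected query:
SELECT customer FROM orders GROUP BY customer HAVING MIN(total) > (SELECT AVG(total) FROM orders)

Result:
customer
--------
Bob     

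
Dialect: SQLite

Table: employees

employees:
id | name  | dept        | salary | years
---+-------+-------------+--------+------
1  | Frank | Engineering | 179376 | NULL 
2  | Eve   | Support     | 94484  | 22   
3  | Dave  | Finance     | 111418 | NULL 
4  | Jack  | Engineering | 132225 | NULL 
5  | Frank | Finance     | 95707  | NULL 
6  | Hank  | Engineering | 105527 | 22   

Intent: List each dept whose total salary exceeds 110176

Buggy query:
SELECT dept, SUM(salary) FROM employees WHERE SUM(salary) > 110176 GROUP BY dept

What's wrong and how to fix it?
Bug: Aggregate functions cannot appear in a WHERE clause

Fix: Use HAVING (which filters groups after aggregation) instead of WHERE

Corrected query:
SELECT dept, SUM(salary) FROM employees GROUP BY dept HAVING SUM(salary) > 110176

Result:
dept        | SUM(salary)
------------+------------
Engineering | 417128     
Finance     | 207125     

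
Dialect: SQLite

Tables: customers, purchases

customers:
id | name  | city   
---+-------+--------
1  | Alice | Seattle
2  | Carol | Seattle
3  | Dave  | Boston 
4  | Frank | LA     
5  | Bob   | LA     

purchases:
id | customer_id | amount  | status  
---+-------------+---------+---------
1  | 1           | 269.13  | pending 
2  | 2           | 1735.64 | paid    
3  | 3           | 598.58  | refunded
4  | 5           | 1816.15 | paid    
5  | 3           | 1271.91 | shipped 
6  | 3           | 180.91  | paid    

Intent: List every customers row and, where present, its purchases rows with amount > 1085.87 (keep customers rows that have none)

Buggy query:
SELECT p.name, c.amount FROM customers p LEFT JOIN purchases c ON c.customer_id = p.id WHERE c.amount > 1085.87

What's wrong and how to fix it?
Bug: Filtering c.amount in WHERE discards the NULL rows produced by LEFT JOIN, turning it into an inner join

Fix: Move the right-table condition into the ON clause so unmatched parents are kept

Corrected query:
SELECT p.name, c.amount FROM customers p LEFT JOIN purchases c ON c.customer_id = p.id AND c.amount > 1085.87

Result:
name  | amount 
------+--------
Alice | NULL   
Carol | 1735.64
Dave  | 1271.91
Frank | NULL   
Bob   | 1816.15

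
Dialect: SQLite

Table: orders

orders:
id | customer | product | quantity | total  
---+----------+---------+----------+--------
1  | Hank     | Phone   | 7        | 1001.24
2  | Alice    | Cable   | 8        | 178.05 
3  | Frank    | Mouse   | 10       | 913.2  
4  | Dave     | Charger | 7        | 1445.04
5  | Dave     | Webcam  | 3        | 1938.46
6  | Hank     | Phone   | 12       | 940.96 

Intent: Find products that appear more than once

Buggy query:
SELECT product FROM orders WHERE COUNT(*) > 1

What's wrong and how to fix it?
Bug: COUNT(*) is an aggregate and cannot be used in WHERE

Fix: GROUP BY product, then filter groups with HAVING COUNT(*) > 1

Corrected query:
SELECT product FROM orders GROUP BY product HAVING COUNT(*) > 1

Result:
product
-------
Phone  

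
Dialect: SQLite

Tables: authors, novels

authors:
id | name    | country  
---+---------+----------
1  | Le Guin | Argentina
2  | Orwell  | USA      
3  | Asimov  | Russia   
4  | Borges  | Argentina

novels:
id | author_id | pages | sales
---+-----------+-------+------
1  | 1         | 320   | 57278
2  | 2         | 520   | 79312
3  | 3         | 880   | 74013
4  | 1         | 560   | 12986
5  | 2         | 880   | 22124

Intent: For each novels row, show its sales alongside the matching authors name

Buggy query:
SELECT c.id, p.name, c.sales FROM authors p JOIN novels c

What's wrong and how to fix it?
Bug: Missing join condition: each novels row is matched to all authors rows instead of just its own

Fix: Specify the join condition linking the foreign key to the parent id

Corrected query:
SELECT c.id, p.name, c.sales FROM authors p JOIN novels c ON c.author_id = p.id

Result:
id | name    | sales
---+---------+------
1  | Le Guin | 57278
2  | Orwell  | 79312
3  | Asimov  | 74013
4  | Le Guin | 12986
5  | Orwell  | 22124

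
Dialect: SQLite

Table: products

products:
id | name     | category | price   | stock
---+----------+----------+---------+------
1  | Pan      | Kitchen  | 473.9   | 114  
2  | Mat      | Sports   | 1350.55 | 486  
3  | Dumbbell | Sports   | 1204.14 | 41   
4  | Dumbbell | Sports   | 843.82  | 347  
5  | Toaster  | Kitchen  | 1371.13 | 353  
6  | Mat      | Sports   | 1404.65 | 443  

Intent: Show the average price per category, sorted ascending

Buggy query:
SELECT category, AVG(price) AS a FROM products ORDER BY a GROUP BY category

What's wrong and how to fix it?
Bug: ORDER BY appears before GROUP BY; SQL clause order requires GROUP BY first

Fix: Move ORDER BY to the end, after GROUP BY

Corrected query:
SELECT category, AVG(price) AS a FROM products GROUP BY category ORDER BY a

Result:
category | a      
---------+--------
Kitchen  | 922.515
Sports   | 1200.79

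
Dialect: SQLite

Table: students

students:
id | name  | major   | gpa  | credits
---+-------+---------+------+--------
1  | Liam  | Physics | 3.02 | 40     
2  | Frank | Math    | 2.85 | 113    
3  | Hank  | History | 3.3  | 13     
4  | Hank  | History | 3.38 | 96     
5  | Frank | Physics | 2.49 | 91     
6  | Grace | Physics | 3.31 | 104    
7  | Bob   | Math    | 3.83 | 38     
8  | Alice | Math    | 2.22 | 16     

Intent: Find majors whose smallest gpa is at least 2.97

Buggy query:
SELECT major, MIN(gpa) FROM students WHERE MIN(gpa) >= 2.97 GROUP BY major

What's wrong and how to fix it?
Bug: MIN() in WHERE is a misuse of aggregate

Fix: Use HAVING for the per-group MIN condition

Corrected query:
SELECT major, MIN(gpa) FROM students GROUP BY major HAVING MIN(gpa) >= 2.97

Result:
major   | MIN(gpa)
--------+---------
History | 3.3     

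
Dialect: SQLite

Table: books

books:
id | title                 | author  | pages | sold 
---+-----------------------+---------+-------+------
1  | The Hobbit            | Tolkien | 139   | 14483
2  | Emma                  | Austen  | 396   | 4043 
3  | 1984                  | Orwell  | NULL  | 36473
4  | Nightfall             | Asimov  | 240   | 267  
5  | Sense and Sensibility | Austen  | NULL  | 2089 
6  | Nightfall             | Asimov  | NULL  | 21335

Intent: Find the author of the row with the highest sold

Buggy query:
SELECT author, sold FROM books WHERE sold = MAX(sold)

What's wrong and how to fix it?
Bug: MAX(sold) is an aggregate and cannot be used directly in WHERE

Fix: Use a subquery: WHERE sold = (SELECT MAX(sold) FROM books)

Corrected query:
SELECT author, sold FROM books WHERE sold = (SELECT MAX(sold) FROM books)

Result:
author | sold 
-------+------
Orwell | 36473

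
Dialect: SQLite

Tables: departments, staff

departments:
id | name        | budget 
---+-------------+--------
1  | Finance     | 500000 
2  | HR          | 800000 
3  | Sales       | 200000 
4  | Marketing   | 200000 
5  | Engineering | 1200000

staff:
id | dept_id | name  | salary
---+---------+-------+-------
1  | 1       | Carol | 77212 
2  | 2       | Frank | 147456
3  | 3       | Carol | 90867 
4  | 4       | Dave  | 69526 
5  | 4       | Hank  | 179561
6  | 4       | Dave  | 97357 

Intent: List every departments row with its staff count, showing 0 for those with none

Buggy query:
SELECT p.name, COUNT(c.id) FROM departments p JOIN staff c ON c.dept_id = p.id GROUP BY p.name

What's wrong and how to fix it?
Bug: An inner join excludes parents with zero children

Fix: Use LEFT JOIN so parents without children still appear (COUNT(c.id) gives 0)

Corrected query:
SELECT p.name, COUNT(c.id) FROM departments p LEFT JOIN staff c ON c.dept_id = p.id GROUP BY p.name

Result:
name        | COUNT(c.id)
------------+------------
Engineering | 0          
Finance     | 1          
HR          | 1          
Marketing   | 3          
Sales       | 1          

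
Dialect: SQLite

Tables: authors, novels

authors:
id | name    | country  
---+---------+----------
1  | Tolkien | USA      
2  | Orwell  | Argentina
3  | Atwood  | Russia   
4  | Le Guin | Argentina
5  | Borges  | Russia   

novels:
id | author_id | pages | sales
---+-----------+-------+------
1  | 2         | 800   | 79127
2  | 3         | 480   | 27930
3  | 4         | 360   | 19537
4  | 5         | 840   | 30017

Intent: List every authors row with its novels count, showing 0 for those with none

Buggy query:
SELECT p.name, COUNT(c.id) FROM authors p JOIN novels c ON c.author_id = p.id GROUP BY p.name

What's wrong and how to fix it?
Bug: An inner join excludes parents with zero children

Fix: Switch to LEFT JOIN to retain unmatched parent rows

Corrected query:
SELECT p.name, COUNT(c.id) FROM authors p LEFT JOIN novels c ON c.author_id = p.id GROUP BY p.name

Result:
name    | COUNT(c.id)
--------+------------
Atwood  | 1          
Borges  | 1          
Le Guin | 1          
Orwell  | 1          
Tolkien | 0          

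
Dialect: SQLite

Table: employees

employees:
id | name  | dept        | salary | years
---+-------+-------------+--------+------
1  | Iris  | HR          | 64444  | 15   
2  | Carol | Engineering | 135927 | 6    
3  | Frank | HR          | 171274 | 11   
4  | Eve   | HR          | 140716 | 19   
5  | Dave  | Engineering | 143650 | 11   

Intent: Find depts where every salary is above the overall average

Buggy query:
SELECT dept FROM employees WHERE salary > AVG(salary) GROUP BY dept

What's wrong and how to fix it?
Bug: AVG() is an aggregate; it can't sit directly in WHERE

Fix: Compute the overall average in a scalar subquery and compare each group's MIN against it in HAVING

Corrected query:
SELECT dept FROM employees GROUP BY dept HAVING MIN(salary) > (SELECT AVG(salary) FROM employees)

Result:
dept       
-----------
Engineering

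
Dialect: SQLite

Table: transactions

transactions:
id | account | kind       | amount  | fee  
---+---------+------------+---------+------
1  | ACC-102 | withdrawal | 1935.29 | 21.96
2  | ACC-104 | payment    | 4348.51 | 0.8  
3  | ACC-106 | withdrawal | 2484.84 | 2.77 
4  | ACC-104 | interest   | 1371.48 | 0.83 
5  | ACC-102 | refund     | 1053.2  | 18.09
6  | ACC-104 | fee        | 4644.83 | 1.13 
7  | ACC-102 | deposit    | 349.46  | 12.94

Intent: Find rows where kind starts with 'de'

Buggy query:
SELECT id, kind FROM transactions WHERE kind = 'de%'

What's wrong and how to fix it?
Bug: Wildcards only work with LIKE; '=' treats '%' as a literal character

Fix: Use LIKE for wildcard pattern matching

Corrected query:
SELECT id, kind FROM transactions WHERE kind LIKE 'de%'

Result:
id | kind   
---+--------
7  | deposit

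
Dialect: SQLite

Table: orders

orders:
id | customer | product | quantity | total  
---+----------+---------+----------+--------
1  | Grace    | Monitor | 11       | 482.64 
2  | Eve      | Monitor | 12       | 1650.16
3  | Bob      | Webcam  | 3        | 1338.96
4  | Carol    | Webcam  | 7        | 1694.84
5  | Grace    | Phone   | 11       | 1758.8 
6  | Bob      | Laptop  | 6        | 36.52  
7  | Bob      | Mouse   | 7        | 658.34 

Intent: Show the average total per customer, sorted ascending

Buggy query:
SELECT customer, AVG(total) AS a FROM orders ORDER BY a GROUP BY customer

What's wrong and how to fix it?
Bug: GROUP BY must precede ORDER BY

Fix: Move ORDER BY to the end, after GROUP BY

Corrected query:
SELECT customer, AVG(total) AS a FROM orders GROUP BY customer ORDER BY a

Result:
customer | a      
---------+--------
Bob      | 677.94 
Grace    | 1120.72
Eve      | 1650.16
Carol    | 1694.84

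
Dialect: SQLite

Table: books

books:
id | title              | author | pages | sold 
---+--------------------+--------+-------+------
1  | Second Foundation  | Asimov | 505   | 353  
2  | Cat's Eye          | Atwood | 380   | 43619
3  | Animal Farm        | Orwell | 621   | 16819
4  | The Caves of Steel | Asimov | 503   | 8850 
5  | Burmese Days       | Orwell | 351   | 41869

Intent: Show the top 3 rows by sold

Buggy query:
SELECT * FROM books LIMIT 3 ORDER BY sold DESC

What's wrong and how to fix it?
Bug: ORDER BY cannot follow LIMIT; LIMIT is the final clause

Fix: Sort with ORDER BY, then apply LIMIT

Corrected query:
SELECT * FROM books ORDER BY sold DESC LIMIT 3

Result:
id | title        | author | pages | sold 
---+--------------+--------+-------+------
2  | Cat's Eye    | Atwood | 380   | 43619
5  | Burmese Days | Orwell | 351   | 41869
3  | Animal Farm  | Orwell | 621   | 16819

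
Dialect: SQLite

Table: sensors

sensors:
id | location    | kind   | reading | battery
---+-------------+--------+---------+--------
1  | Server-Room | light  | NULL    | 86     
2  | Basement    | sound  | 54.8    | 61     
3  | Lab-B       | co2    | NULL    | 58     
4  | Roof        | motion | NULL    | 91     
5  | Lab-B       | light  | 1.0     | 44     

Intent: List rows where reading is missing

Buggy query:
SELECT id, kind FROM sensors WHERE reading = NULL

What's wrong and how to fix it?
Bug: Comparing to NULL with '=' never matches; NULL = NULL is unknown, not true

Fix: Replace '= NULL' with 'IS NULL'

Corrected query:
SELECT id, kind FROM sensors WHERE reading IS NULL

Result:
id | kind  
---+-------
1  | light 
3  | co2   
4  | motion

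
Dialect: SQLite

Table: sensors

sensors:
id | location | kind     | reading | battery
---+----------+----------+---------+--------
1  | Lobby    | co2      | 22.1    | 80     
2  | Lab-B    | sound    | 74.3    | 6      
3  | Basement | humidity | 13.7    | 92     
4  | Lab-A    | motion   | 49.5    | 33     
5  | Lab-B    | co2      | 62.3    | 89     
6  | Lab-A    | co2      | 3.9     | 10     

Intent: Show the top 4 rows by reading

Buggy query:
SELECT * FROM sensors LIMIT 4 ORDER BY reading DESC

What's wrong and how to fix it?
Bug: LIMIT must come after ORDER BY

Fix: Swap the clauses: ORDER BY first, then LIMIT

Corrected query:
SELECT * FROM sensors ORDER BY reading DESC LIMIT 4

Result:
id | location | kind   | reading | battery
---+----------+--------+---------+--------
2  | Lab-B    | sound  | 74.3    | 6      
5  | Lab-B    | co2    | 62.3    | 89     
4  | Lab-A    | motion | 49.5    | 33     
1  | Lobby    | co2    | 22.1    | 80     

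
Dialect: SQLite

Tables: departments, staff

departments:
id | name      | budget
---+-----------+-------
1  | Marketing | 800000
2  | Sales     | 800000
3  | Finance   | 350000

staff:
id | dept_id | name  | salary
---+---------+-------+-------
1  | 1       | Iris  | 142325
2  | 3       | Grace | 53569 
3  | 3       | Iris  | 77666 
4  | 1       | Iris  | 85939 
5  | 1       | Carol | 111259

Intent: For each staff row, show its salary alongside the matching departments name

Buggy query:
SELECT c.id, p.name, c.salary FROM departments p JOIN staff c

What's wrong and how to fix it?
Bug: Missing join condition: each staff row is matched to all departments rows instead of just its own

Fix: Add ON c.dept_id = p.id to the JOIN

Corrected query:
SELECT c.id, p.name, c.salary FROM departments p JOIN staff c ON c.dept_id = p.id

Result:
id | name      | salary
---+-----------+-------
1  | Marketing | 142325
2  | Finance   | 53569 
3  | Finance   | 77666 
4  | Marketing | 85939 
5  | Marketing | 111259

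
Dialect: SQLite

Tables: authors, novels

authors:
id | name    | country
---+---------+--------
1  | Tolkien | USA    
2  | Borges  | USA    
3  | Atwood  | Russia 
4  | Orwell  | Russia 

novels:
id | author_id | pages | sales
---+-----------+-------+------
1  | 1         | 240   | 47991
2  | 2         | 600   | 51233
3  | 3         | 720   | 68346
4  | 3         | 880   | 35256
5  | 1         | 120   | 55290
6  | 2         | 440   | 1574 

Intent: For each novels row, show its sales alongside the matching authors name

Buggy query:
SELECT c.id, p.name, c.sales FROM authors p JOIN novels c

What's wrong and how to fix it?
Bug: Missing join condition: each novels row is matched to all authors rows instead of just its own

Fix: Specify the join condition linking the foreign key to the parent id

Corrected query:
SELECT c.id, p.name, c.sales FROM authors p JOIN novels c ON c.author_id = p.id

Result:
id | name    | sales
---+---------+------
1  | Tolkien | 47991
2  | Borges  | 51233
3  | Atwood  | 68346
4  | Atwood  | 35256
5  | Tolkien | 55290
6  | Borges  | 1574 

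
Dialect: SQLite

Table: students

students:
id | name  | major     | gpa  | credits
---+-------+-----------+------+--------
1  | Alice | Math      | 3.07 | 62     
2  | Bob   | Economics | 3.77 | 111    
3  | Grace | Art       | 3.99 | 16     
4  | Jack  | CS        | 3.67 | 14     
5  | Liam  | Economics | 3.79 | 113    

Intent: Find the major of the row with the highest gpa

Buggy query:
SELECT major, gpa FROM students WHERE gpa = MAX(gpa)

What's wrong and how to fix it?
Bug: WHERE is evaluated per row; an aggregate over the whole table isn't defined there

Fix: Wrap MAX in a scalar subquery so WHERE compares against a single value

Corrected query:
SELECT major, gpa FROM students WHERE gpa = (SELECT MAX(gpa) FROM students)

Result:
major | gpa 
------+-----
Art   | 3.99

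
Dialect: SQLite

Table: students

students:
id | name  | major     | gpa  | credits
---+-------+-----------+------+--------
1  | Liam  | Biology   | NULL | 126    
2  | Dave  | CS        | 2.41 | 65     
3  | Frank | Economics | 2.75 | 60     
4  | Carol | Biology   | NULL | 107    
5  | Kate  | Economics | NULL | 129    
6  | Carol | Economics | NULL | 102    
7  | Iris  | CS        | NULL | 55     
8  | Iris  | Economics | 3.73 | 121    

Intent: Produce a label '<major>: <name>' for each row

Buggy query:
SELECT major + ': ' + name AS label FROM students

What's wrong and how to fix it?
Bug: SQLite uses || for string concatenation; + coerces text to numbers (yielding 0)

Fix: Replace + with || to concatenate text

Corrected query:
SELECT major || ': ' || name AS label FROM students

Result:
label           
----------------
Biology: Liam   
CS: Dave        
Economics: Frank
Biology: Carol  
Economics: Kate 
Economics: Carol
CS: Iris        
Economics: Iris 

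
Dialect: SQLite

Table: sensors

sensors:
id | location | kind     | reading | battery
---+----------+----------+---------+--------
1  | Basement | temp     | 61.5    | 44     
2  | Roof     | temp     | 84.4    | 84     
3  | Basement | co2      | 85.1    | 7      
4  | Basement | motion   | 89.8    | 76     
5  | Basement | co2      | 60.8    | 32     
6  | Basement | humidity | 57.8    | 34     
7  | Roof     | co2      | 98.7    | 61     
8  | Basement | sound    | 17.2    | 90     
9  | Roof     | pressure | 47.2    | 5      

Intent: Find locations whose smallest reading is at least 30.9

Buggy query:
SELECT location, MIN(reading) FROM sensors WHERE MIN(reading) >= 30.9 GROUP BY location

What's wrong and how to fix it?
Bug: MIN() in WHERE is a misuse of aggregate

Fix: Use HAVING for the per-group MIN condition

Corrected query:
SELECT location, MIN(reading) FROM sensors GROUP BY location HAVING MIN(reading) >= 30.9

Result:
location | MIN(reading)
---------+-------------
Roof     | 47.2        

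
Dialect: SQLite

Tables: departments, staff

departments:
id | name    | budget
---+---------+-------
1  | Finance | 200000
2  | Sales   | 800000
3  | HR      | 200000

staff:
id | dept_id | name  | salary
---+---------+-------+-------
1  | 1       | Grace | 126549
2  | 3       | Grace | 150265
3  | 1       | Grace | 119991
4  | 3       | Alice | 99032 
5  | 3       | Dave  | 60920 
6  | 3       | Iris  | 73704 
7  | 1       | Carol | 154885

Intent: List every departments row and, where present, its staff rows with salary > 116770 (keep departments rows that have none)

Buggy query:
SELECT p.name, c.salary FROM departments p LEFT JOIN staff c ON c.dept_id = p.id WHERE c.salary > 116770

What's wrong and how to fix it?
Bug: A WHERE condition on the right-hand table after LEFT JOIN drops unmatched parents

Fix: Move the right-table condition into the ON clause so unmatched parents are kept

Corrected query:
SELECT p.name, c.salary FROM departments p LEFT JOIN staff c ON c.dept_id = p.id AND c.salary > 116770

Result:
name    | salary
--------+-------
Finance | 119991
Finance | 126549
Finance | 154885
Sales   | NULL  
HR      | 150265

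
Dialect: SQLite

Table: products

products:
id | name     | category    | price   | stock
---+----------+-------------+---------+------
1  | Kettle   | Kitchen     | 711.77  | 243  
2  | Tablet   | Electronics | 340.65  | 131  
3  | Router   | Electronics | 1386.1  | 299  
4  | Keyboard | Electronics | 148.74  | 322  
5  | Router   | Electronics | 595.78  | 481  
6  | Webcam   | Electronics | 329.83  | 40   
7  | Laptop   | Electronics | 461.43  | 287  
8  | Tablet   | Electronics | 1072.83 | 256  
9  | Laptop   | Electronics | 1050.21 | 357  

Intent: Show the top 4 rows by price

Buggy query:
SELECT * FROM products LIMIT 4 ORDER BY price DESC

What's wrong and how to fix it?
Bug: LIMIT must come after ORDER BY

Fix: Swap the clauses: ORDER BY first, then LIMIT

Corrected query:
SELECT * FROM products ORDER BY price DESC LIMIT 4

Result:
id | name   | category    | price   | stock
---+--------+-------------+---------+------
3  | Router | Electronics | 1386.1  | 299  
8  | Tablet | Electronics | 1072.83 | 256  
9  | Laptop | Electronics | 1050.21 | 357  
1  | Kettle | Kitchen     | 711.77  | 243  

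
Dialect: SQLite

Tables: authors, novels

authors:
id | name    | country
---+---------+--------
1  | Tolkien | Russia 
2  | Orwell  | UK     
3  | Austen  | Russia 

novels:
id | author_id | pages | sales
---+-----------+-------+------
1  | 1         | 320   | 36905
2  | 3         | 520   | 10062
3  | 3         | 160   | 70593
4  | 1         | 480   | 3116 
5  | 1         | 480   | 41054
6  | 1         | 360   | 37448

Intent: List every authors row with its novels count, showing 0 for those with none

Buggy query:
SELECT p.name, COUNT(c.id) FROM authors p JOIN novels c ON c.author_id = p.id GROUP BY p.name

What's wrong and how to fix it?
Bug: INNER JOIN drops authors rows that have no matching novels rows

Fix: Use LEFT JOIN so parents without children still appear (COUNT(c.id) gives 0)

Corrected query:
SELECT p.name, COUNT(c.id) FROM authors p LEFT JOIN novels c ON c.author_id = p.id GROUP BY p.name

Result:
name    | COUNT(c.id)
--------+------------
Austen  | 2          
Orwell  | 0          
Tolkien | 4          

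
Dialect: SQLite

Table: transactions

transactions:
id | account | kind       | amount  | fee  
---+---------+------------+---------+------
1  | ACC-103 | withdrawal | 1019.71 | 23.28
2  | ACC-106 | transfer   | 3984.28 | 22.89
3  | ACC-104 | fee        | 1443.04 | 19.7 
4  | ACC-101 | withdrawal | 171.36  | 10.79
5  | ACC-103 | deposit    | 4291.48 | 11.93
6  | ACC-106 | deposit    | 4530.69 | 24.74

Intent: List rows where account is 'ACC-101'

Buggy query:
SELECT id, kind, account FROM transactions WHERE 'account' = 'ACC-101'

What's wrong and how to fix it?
Bug: Single quotes denote string literals in SQL; the column name is being compared as a constant string

Fix: Reference the column as account without single quotes

Corrected query:
SELECT id, kind, account FROM transactions WHERE account = 'ACC-101'

Result:
id | kind       | account
---+------------+--------
4  | withdrawal | ACC-101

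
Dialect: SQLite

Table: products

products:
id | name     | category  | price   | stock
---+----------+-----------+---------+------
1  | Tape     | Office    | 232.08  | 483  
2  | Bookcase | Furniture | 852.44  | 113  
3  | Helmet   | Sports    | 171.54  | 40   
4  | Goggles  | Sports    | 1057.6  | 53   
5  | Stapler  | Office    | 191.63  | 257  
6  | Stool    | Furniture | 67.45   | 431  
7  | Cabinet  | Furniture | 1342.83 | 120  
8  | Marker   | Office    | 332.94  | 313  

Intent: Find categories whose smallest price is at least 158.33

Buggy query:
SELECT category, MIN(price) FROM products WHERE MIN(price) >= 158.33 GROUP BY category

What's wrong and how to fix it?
Bug: Aggregates like MIN are computed per group after WHERE runs

Fix: Use HAVING for the per-group MIN condition

Corrected query:
SELECT category, MIN(price) FROM products GROUP BY category HAVING MIN(price) >= 158.33

Result:
category | MIN(price)
---------+-----------
Office   | 191.63    
Sports   | 171.54    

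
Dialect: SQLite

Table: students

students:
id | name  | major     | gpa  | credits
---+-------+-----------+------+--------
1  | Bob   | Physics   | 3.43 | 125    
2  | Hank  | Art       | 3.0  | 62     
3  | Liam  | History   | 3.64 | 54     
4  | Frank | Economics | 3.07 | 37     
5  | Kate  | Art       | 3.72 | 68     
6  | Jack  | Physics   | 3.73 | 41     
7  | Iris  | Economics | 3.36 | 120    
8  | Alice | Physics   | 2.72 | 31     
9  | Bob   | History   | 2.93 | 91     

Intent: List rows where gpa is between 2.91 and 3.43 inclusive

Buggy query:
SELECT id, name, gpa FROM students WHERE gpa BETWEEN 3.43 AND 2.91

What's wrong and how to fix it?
Bug: BETWEEN expects the lower bound first; with 3.43 AND 2.91 the range is empty

Fix: Swap the bounds so the smaller value comes first

Corrected query:
SELECT id, name, gpa FROM students WHERE gpa BETWEEN 2.91 AND 3.43

Result:
id | name  | gpa 
---+-------+-----
1  | Bob   | 3.43
2  | Hank  | 3   
4  | Frank | 3.07
7  | Iris  | 3.36
9  | Bob   | 2.93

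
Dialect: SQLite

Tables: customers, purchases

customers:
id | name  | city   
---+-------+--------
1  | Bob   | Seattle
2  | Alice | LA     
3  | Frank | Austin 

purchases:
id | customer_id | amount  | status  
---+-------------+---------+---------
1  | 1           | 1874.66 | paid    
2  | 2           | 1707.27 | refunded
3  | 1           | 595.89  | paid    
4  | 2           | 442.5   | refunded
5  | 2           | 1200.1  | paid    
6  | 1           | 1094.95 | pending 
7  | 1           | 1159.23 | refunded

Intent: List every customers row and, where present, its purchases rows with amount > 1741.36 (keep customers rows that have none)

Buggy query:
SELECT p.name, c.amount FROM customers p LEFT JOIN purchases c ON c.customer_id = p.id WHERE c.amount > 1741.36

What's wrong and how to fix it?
Bug: A WHERE condition on the right-hand table after LEFT JOIN drops unmatched parents

Fix: Move the right-table condition into the ON clause so unmatched parents are kept

Corrected query:
SELECT p.name, c.amount FROM customers p LEFT JOIN purchases c ON c.customer_id = p.id AND c.amount > 1741.36

Result:
name  | amount 
------+--------
Bob   | 1874.66
Alice | NULL   
Frank | NULL   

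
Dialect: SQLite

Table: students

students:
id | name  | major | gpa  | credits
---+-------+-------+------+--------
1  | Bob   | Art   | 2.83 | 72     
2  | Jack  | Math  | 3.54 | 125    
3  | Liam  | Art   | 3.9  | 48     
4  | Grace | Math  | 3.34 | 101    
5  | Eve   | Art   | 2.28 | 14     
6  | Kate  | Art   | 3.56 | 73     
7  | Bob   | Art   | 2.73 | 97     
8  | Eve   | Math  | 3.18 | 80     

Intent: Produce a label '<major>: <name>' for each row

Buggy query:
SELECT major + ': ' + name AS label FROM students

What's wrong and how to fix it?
Bug: SQLite uses || for string concatenation; + coerces text to numbers (yielding 0)

Fix: Replace + with || to concatenate text

Corrected query:
SELECT major || ': ' || name AS label FROM students

Result:
label      
-----------
Art: Bob   
Math: Jack 
Art: Liam  
Math: Grace
Art: Eve   
Art: Kate  
Art: Bob   
Math: Eve  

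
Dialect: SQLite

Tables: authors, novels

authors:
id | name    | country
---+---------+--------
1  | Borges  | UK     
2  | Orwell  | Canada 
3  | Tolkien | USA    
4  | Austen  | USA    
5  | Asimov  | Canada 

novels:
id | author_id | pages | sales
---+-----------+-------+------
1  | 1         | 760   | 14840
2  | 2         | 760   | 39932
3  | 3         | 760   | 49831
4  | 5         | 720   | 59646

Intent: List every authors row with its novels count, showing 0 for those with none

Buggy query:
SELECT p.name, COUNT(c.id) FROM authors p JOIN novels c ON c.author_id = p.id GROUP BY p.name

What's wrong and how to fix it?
Bug: INNER JOIN drops authors rows that have no matching novels rows

Fix: Use LEFT JOIN so parents without children still appear (COUNT(c.id) gives 0)

Corrected query:
SELECT p.name, COUNT(c.id) FROM authors p LEFT JOIN novels c ON c.author_id = p.id GROUP BY p.name

Result:
name    | COUNT(c.id)
--------+------------
Asimov  | 1          
Austen  | 0          
Borges  | 1          
Orwell  | 1          
Tolkien | 1          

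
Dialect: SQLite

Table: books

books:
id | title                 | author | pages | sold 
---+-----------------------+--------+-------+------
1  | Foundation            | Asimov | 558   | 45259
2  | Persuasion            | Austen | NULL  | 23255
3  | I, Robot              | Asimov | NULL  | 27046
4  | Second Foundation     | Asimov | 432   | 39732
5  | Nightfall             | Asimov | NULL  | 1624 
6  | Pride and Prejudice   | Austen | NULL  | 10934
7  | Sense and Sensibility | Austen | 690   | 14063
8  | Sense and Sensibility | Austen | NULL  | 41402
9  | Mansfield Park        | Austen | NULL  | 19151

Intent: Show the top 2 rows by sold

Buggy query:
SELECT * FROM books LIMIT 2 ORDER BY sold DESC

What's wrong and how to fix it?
Bug: ORDER BY cannot follow LIMIT; LIMIT is the final clause

Fix: Swap the clauses: ORDER BY first, then LIMIT

Corrected query:
SELECT * FROM books ORDER BY sold DESC LIMIT 2

Result:
id | title                 | author | pages | sold 
---+-----------------------+--------+-------+------
1  | Foundation            | Asimov | 558   | 45259
8  | Sense and Sensibility | Austen | NULL  | 41402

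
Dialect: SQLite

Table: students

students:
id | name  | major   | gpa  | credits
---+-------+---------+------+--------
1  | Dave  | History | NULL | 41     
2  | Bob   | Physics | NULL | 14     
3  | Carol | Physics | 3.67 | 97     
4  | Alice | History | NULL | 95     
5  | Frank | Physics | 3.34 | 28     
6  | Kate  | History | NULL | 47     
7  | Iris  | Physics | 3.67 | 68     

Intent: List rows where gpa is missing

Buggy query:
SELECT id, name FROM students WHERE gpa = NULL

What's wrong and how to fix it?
Bug: '= NULL' is always unknown in SQL three-valued logic, so no rows match

Fix: Replace '= NULL' with 'IS NULL'

Corrected query:
SELECT id, name FROM students WHERE gpa IS NULL

Result:
id | name 
---+------
1  | Dave 
2  | Bob  
4  | Alice
6  | Kate 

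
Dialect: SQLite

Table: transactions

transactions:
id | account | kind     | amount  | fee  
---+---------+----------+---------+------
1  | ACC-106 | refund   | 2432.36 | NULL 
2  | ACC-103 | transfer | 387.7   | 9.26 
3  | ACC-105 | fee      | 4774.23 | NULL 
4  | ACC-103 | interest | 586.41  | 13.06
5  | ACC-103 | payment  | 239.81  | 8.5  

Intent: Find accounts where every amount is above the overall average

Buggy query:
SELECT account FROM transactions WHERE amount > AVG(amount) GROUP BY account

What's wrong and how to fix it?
Bug: WHERE evaluates per row before aggregation, so AVG() is unavailable

Fix: Compute the overall average in a scalar subquery and compare each group's MIN against it in HAVING

Corrected query:
SELECT account FROM transactions GROUP BY account HAVING MIN(amount) > (SELECT AVG(amount) FROM transactions)

Result:
account
-------
ACC-105
ACC-106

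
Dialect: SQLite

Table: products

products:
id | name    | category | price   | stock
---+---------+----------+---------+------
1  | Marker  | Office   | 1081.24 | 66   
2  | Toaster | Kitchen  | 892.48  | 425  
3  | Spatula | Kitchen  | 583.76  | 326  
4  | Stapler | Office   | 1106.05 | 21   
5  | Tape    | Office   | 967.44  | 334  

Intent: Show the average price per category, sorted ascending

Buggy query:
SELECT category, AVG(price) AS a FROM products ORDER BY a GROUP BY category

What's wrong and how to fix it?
Bug: GROUP BY must precede ORDER BY

Fix: Reorder: SELECT … FROM … GROUP BY … ORDER BY …

Corrected query:
SELECT category, AVG(price) AS a FROM products GROUP BY category ORDER BY a

Result:
category | a          
---------+------------
Kitchen  | 738.12     
Office   | 1051.576667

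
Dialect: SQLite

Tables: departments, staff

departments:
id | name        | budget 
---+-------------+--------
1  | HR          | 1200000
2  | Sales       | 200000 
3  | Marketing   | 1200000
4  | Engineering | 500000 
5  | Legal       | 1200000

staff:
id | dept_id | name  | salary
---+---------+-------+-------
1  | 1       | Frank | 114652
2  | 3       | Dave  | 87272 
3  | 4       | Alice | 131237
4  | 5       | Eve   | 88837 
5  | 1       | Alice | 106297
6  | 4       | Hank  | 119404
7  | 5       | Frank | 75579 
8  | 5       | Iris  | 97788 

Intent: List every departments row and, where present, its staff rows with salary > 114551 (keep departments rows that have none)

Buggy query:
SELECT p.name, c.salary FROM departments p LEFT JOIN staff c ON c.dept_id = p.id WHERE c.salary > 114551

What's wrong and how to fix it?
Bug: A WHERE condition on the right-hand table after LEFT JOIN drops unmatched parents

Fix: Put 'c.salary > 114551' in the JOIN's ON clause instead of WHERE

Corrected query:
SELECT p.name, c.salary FROM departments p LEFT JOIN staff c ON c.dept_id = p.id AND c.salary > 114551

Result:
name        | salary
------------+-------
HR          | 114652
Sales       | NULL  
Marketing   | NULL  
Engineering | 119404
Engineering | 131237
Legal       | NULL  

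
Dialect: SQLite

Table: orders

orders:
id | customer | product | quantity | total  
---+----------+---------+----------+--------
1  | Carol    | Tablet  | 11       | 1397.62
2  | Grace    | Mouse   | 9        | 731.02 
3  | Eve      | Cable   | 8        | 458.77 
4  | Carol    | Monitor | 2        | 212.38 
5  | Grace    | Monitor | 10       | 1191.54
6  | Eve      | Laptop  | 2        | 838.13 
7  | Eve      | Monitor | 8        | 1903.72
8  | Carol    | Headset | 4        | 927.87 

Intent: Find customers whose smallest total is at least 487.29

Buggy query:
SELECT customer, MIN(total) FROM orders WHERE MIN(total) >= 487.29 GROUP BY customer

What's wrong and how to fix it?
Bug: MIN() in WHERE is a misuse of aggregate

Fix: Use HAVING for the per-group MIN condition

Corrected query:
SELECT customer, MIN(total) FROM orders GROUP BY customer HAVING MIN(total) >= 487.29

Result:
customer | MIN(total)
---------+-----------
Grace    | 731.02    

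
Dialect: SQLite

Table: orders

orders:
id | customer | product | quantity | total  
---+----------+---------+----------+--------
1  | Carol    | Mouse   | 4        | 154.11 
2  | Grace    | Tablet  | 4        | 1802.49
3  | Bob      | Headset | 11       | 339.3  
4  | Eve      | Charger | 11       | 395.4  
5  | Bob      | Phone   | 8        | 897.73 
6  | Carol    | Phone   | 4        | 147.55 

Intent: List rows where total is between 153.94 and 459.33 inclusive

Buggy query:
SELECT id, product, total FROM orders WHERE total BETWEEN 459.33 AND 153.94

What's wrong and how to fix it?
Bug: BETWEEN expects the lower bound first; with 459.33 AND 153.94 the range is empty

Fix: Swap the bounds so the smaller value comes first

Corrected query:
SELECT id, product, total FROM orders WHERE total BETWEEN 153.94 AND 459.33

Result:
id | product | total 
---+---------+-------
1  | Mouse   | 154.11
3  | Headset | 339.3 
4  | Charger | 395.4 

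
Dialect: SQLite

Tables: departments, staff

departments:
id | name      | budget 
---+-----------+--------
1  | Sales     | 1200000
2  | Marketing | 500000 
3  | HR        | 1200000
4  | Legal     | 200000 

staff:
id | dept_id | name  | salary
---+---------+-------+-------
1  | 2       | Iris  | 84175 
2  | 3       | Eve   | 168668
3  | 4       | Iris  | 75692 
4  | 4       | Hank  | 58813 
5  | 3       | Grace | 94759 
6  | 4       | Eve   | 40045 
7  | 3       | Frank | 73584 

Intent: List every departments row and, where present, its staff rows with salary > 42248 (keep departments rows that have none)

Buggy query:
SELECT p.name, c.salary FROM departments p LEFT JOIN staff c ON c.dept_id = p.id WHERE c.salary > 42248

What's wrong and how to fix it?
Bug: A WHERE condition on the right-hand table after LEFT JOIN drops unmatched parents

Fix: Move the right-table condition into the ON clause so unmatched parents are kept

Corrected query:
SELECT p.name, c.salary FROM departments p LEFT JOIN staff c ON c.dept_id = p.id AND c.salary > 42248

Result:
name      | salary
----------+-------
Sales     | NULL  
Marketing | 84175 
HR        | 73584 
HR        | 94759 
HR        | 168668
Legal     | 58813 
Legal     | 75692 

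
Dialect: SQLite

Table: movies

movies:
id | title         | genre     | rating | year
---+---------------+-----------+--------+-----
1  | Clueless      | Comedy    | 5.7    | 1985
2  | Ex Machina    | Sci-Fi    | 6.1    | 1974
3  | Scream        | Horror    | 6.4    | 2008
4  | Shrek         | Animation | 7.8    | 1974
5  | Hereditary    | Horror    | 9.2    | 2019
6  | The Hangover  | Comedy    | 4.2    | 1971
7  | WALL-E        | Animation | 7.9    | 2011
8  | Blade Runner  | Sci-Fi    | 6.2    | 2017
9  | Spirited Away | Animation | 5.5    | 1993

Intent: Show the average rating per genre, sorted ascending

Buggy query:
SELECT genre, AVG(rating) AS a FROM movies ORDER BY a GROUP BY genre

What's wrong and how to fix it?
Bug: ORDER BY appears before GROUP BY; SQL clause order requires GROUP BY first

Fix: Move ORDER BY to the end, after GROUP BY

Corrected query:
SELECT genre, AVG(rating) AS a FROM movies GROUP BY genre ORDER BY a

Result:
genre     | a       
----------+---------
Comedy    | 4.95    
Sci-Fi    | 6.15    
Animation | 7.066667
Horror    | 7.8     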